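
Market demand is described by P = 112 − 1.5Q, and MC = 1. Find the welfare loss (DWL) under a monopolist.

DWL = 1026.75

Under competition P = MC = 1, so Q = (112 − 1)/1.5 = 74.
Monopoly sets MR = MC: 112 − 3Q = 1 ⇒ Q = 37, P = 112 − 1.5·37 = 56.5.
DWL is the triangle between Q = 37 and Q = 74: ½·(74 − 37)·(56.5 − 1) = 1026.75.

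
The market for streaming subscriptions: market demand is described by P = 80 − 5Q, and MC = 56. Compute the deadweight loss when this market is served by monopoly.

DWL = 14.4

Competitive firms price at marginal cost: P = 56, giving Q = 4.8.
Monopoly sets MR = MC: 80 − 10Q = 56 ⇒ Q = 2.4, P = 80 − 5·2.4 = 68.
DWL is the triangle between Q = 2.4 and Q = 4.8: ½·(4.8 − 2.4)·(68 − 56) = 14.4.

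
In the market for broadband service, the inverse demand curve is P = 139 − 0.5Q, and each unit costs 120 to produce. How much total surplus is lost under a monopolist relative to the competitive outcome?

Competitive firms price at marginal cost: P = 120, giving Q = 38.
The monopolist equates marginal revenue to marginal cost: 139 − Q = 120, so Q = 19. From demand, P = 129.5.
DWL is the triangle between Q = 19 and Q = 38: ½·(38 − 19)·(129.5 − 120) = 90.25.

DWL = 90.25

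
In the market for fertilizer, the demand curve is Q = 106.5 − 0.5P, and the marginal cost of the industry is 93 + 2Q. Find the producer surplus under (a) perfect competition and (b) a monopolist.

Inverting demand: P = 213 − 2Q.
Under competition P = MC: 213 − 2Q = 93 + 2Q ⇒ Q = 30, P = 153.
PS = P·Q − VC(Q) = 153·30 − (93·30 + ½·2·30²) = 900.
Monopoly sets MR = MC: 213 − 4Q = 93 + 2Q ⇒ Q = 20, P = 213 − 2·20 = 173.
PS = P·Q − VC(Q) = 173·20 − (93·20 + ½·2·20²) = 1200.

Competition: PS = 900; Monopoly: PS = 1200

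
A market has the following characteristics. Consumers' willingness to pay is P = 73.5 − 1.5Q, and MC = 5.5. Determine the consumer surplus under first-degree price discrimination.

CS = 0

A perfectly discriminating monopolist sells every unit with P(Q) ≥ MC(Q), so output equals the competitive quantity Q = 136/3. Each buyer pays their reservation price, so CS = 0 and the firm captures all surplus.
CS = 0.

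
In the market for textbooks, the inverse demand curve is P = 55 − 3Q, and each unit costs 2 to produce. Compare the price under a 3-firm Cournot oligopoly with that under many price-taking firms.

Cournot: P = 15.25; Competition: P = 2

In a 3-firm Cournot equilibrium, symmetry and the first-order condition give q = (55 − 2)/(12) = 53/12. So Q = 13.25 and P = 15.25.
Competitive firms price at marginal cost: P = 2, giving Q = 53/3.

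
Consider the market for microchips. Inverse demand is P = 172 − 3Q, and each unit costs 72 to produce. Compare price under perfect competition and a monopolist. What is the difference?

Perfect competition: P = MC = 72, so 172 − 3Q = 72 and Q = 100/3.
A monopolist chooses Q where MR = MC. MR = 172 − 6Q; setting this equal to 72 gives Q = 50/3 and P = 122.
Change in price: 122 − 72 = 50.

P rises by 50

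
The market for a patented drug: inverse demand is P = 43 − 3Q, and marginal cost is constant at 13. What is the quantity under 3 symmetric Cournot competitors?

With 3 symmetric Cournot firms, each firm's FOC gives 43 − 12q = 13, so q = 2.5, Q = 3·2.5 = 7.5, and P = 20.5.

Q = 7.5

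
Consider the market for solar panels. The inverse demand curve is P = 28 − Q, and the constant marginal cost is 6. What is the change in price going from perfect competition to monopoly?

Price rises by 11

Perfect competition: P = MC = 6, so 28 − Q = 6 and Q = 22.
Monopoly sets MR = MC: 28 − 2Q = 6 ⇒ Q = 11, P = 28 − 11 = 17.
Change in price: 17 − 6 = 11.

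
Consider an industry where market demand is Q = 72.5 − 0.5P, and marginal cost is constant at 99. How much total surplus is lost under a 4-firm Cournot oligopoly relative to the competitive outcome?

DWL = 21.16

Inverting demand: P = 145 − 2Q.
Under competition P = MC = 99, so Q = (145 − 99)/2 = 23.
In a 4-firm Cournot equilibrium, symmetry and the first-order condition give q = (145 − 99)/(10) = 4.6. So Q = 18.4 and P = 108.2.
DWL is the triangle between Q = 18.4 and Q = 23: ½·(23 − 18.4)·(108.2 − 99) = 21.16.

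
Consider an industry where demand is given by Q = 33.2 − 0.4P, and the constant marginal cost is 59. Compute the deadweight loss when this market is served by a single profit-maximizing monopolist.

Inverting demand: P = 83 − 2.5Q.
Perfect competition: P = MC = 59, so 83 − 2.5Q = 59 and Q = 9.6.
Monopoly sets MR = MC: 83 − 5Q = 59 ⇒ Q = 4.8, P = 83 − 2.5·4.8 = 71.
DWL is the triangle between Q = 4.8 and Q = 9.6: ½·(9.6 − 4.8)·(71 − 59) = 28.8.

DWL = 28.8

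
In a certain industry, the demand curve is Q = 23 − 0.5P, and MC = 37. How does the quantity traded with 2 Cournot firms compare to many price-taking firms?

Inverting demand: P = 46 − 2Q.
Cournot with 2 identical firms: the symmetric best-response condition is 46 − 6q = 37. Each firm produces q = 1.5, total output Q = 3, price P = 40.
Competitive firms price at marginal cost: P = 37, giving Q = 4.5.

Cournot: Q = 3; Competition: Q = 4.5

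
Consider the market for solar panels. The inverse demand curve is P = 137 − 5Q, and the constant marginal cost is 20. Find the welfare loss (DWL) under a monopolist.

Under competition P = MC = 20, so Q = (137 − 20)/5 = 23.4.
A monopolist chooses Q where MR = MC. MR = 137 − 10Q; setting this equal to 20 gives Q = 11.7 and P = 78.5.
DWL is the triangle between Q = 11.7 and Q = 23.4: ½·(23.4 − 11.7)·(78.5 − 20) = 342.225.

DWL = 342.225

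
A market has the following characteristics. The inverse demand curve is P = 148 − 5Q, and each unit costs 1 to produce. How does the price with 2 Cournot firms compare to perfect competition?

In a 2-firm Cournot equilibrium, symmetry and the first-order condition give q = (148 − 1)/(15) = 9.8. So Q = 19.6 and P = 50.
Competitive firms price at marginal cost: P = 1, giving Q = 29.4.

Cournot: P = 50; Competition: P = 1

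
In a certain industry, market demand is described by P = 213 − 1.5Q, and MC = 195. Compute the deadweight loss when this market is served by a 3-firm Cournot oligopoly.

DWL = 6.75

Under competition P = MC = 195, so Q = (213 − 195)/1.5 = 12.
In a 3-firm Cournot equilibrium, symmetry and the first-order condition give q = (213 − 195)/(6) = 3. So Q = 9 and P = 199.5.
DWL is the triangle between Q = 9 and Q = 12: ½·(12 − 9)·(199.5 − 195) = 6.75.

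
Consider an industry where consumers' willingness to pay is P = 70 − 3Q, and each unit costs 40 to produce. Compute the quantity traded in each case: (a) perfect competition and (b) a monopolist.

Competition: Q = 10; Monopoly: Q = 5

Competitive firms price at marginal cost: P = 40, giving Q = 10.
A monopolist chooses Q where MR = MC. MR = 70 − 6Q; setting this equal to 40 gives Q = 5 and P = 55.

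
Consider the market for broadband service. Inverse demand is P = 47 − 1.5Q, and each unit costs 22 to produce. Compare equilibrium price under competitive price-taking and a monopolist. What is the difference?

P rises by 12.5

Competitive firms price at marginal cost: P = 22, giving Q = 50/3.
The monopolist equates marginal revenue to marginal cost: 47 − 3Q = 22, so Q = 25/3. From demand, P = 34.5.
Change in equilibrium price: 34.5 − 22 = 12.5.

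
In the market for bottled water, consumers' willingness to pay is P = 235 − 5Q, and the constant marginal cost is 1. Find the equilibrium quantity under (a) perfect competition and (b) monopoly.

Under competition P = MC = 1, so Q = (235 − 1)/5 = 46.8.
Monopoly sets MR = MC: 235 − 10Q = 1 ⇒ Q = 23.4, P = 235 − 5·23.4 = 118.

Competition: Q = 46.8; Monopoly: Q = 23.4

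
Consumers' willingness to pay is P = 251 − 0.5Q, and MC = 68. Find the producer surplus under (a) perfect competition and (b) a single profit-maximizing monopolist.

Competition: PS = 0; Monopoly: PS = 16744.5

Competitive firms price at marginal cost: P = 68, giving Q = 366.
PS = (68 − 68)·366 = 0.
Monopoly sets MR = MC: 251 − Q = 68 ⇒ Q = 183, P = 251 − 0.5·183 = 159.5.
PS = (159.5 − 68)·183 = 16744.5.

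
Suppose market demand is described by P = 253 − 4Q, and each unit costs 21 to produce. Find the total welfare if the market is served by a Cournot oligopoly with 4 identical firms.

With 4 symmetric Cournot firms, each firm's FOC gives 253 − 20q = 21, so q = 11.6, Q = 4·11.6 = 46.4, and P = 67.4.
CS = ½·(253 − 67.4)·46.4 = 4305.92; PS = (67.4 − 21)·46.4 = 2152.96; TS = 6458.88.

TS = 6458.88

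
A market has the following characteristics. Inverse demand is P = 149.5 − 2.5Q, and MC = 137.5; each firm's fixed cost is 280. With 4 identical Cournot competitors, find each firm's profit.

Cournot with 4 identical firms: the symmetric best-response condition is 149.5 − 12.5q = 137.5. Each firm produces q = 0.96, total output Q = 3.84, price P = 139.9.
Each firm's profit = (139.9 − 137.5)·0.96 − 280 = −277.696.

π_i = −277.696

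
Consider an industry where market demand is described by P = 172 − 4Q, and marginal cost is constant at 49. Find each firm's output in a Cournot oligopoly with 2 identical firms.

In a 2-firm Cournot equilibrium, symmetry and the first-order condition give q = (172 − 49)/(12) = 10.25. So Q = 20.5 and P = 90.

q_i = 10.25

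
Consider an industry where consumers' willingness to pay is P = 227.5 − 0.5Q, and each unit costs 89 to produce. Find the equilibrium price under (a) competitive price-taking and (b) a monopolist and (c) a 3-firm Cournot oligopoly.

Competition: P = 89; Monopoly: P = 158.25; Cournot: P = 123.625

Under competition P = MC = 89, so Q = (227.5 − 89)/0.5 = 277.
Monopoly sets MR = MC: 227.5 − Q = 89 ⇒ Q = 138.5, P = 227.5 − 0.5·138.5 = 158.25.
Cournot with 3 identical firms: the symmetric best-response condition is 227.5 − 2q = 89. Each firm produces q = 69.25, total output Q = 207.75, price P = 123.625.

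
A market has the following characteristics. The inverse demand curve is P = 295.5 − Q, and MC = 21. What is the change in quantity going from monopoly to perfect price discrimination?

Q rises by 137.25

A monopolist chooses Q where MR = MC. MR = 295.5 − 2Q; setting this equal to 21 gives Q = 137.25 and P = 158.25.
A perfectly discriminating monopolist sells every unit with P(Q) ≥ MC(Q), so output equals the competitive quantity Q = 274.5. Each buyer pays their reservation price, so CS = 0 and the firm captures all surplus.
Change in quantity: 274.5 − 137.25 = 137.25.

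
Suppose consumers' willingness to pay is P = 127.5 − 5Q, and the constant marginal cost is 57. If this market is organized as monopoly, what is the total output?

A monopolist chooses Q where MR = MC. MR = 127.5 − 10Q; setting this equal to 57 gives Q = 7.05 and P = 92.25.

Q = 7.05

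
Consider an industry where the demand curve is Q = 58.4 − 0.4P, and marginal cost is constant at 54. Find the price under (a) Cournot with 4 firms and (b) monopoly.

Cournot: P = 72.4; Monopoly: P = 100

Inverting demand: P = 146 − 2.5Q.
In a 4-firm Cournot equilibrium, symmetry and the first-order condition give q = (146 − 54)/(12.5) = 7.36. So Q = 29.44 and P = 72.4.
Monopoly sets MR = MC: 146 − 5Q = 54 ⇒ Q = 18.4, P = 146 − 2.5·18.4 = 100.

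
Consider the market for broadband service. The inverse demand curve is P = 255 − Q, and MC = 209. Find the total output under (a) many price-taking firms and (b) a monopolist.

Perfect competition: P = MC = 209, so 255 − Q = 209 and Q = 46.
The monopolist equates marginal revenue to marginal cost: 255 − 2Q = 209, so Q = 23. From demand, P = 232.

Competition: Q = 46; Monopoly: Q = 23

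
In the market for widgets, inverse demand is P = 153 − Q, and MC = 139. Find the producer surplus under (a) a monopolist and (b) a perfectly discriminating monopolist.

Monopoly sets MR = MC: 153 − 2Q = 139 ⇒ Q = 7, P = 153 − 7 = 146.
PS = (146 − 139)·7 = 49.
With perfect price discrimination, output is the efficient level Q = 14 (where demand meets MC), but every buyer pays their willingness to pay: CS = 0 and PS = total surplus.
PS = ½·(153 − 139)·14 = 98.

Monopoly: PS = 49; Perfect PD: PS = 98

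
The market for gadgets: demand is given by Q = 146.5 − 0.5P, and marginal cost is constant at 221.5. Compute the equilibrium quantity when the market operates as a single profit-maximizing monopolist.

Inverting demand: P = 293 − 2Q.
A monopolist chooses Q where MR = MC. MR = 293 − 4Q; setting this equal to 221.5 gives Q = 17.875 and P = 257.25.

Q = 17.875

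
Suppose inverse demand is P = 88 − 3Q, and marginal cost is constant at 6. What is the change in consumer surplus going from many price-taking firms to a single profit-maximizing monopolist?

Consumer surplus falls by 840.5

Under competition P = MC = 6, so Q = (88 − 6)/3 = 82/3.
CS = ½·(88 − 6)·82/3 = 3362/3.
The monopolist equates marginal revenue to marginal cost: 88 − 6Q = 6, so Q = 41/3. From demand, P = 47.
CS = ½·(88 − 47)·41/3 = 1681/6.
Change in consumer surplus: 1681/6 − 3362/3 = −840.5.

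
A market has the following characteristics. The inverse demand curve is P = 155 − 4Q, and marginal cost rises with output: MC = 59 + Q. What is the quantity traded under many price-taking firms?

Q = 19.2

Competitive equilibrium sets price equal to marginal cost: 155 − 4Q = 59 + Q, so Q = 19.2 and P = 78.2.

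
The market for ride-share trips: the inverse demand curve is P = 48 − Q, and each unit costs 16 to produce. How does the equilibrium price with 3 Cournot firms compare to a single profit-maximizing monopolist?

In a 3-firm Cournot equilibrium, symmetry and the first-order condition give q = (48 − 16)/(4) = 8. So Q = 24 and P = 24.
A monopolist chooses Q where MR = MC. MR = 48 − 2Q; setting this equal to 16 gives Q = 16 and P = 32.

Cournot: P = 24; Monopoly: P = 32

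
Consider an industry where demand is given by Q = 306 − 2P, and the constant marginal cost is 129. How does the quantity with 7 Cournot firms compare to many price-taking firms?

Cournot: Q = 42; Competition: Q = 48

Inverting demand: P = 153 − 0.5Q.
Cournot with 7 identical firms: the symmetric best-response condition is 153 − 4q = 129. Each firm produces q = 6, total output Q = 42, price P = 132.
Under competition P = MC = 129, so Q = (153 − 129)/0.5 = 48.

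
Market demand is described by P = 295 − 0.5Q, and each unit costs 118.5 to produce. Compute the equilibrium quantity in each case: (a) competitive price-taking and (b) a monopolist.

Competitive firms price at marginal cost: P = 118.5, giving Q = 353.
A monopolist chooses Q where MR = MC. MR = 295 − Q; setting this equal to 118.5 gives Q = 176.5 and P = 206.75.

Competition: Q = 353; Monopoly: Q = 176.5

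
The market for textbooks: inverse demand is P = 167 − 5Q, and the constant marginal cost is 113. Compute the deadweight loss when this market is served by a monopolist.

DWL = 72.9

Perfect competition: P = MC = 113, so 167 − 5Q = 113 and Q = 10.8.
A monopolist chooses Q where MR = MC. MR = 167 − 10Q; setting this equal to 113 gives Q = 5.4 and P = 140.
DWL is the triangle between Q = 5.4 and Q = 10.8: ½·(10.8 − 5.4)·(140 − 113) = 72.9.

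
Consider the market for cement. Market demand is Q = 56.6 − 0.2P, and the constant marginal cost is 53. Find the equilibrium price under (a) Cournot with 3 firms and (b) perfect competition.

Cournot: P = 110.5; Competition: P = 53

Inverting demand: P = 283 − 5Q.
With 3 symmetric Cournot firms, each firm's FOC gives 283 − 20q = 53, so q = 11.5, Q = 3·11.5 = 34.5, and P = 110.5.
Perfect competition: P = MC = 53, so 283 − 5Q = 53 and Q = 46.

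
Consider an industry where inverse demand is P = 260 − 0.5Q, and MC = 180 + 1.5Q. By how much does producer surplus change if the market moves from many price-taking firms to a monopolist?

PS rises by 80

Under competition P = MC: 260 − 0.5Q = 180 + 1.5Q ⇒ Q = 40, P = 240.
PS = P·Q − VC(Q) = 240·40 − (180·40 + ½·1.5·40²) = 1200.
The monopolist equates marginal revenue to marginal cost: 260 − Q = 180 + 1.5Q, so Q = 32. From demand, P = 244.
PS = P·Q − VC(Q) = 244·32 − (180·32 + ½·1.5·32²) = 1280.
Change in producer surplus: 1280 − 1200 = 80.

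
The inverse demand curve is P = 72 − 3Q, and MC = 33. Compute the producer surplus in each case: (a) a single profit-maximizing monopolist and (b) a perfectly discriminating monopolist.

Monopoly: PS = 126.75; Perfect PD: PS = 253.5

The monopolist equates marginal revenue to marginal cost: 72 − 6Q = 33, so Q = 6.5. From demand, P = 52.5.
PS = (52.5 − 33)·6.5 = 126.75.
A perfectly discriminating monopolist sells every unit with P(Q) ≥ MC(Q), so output equals the competitive quantity Q = 13. Each buyer pays their reservation price, so CS = 0 and the firm captures all surplus.
PS = ½·(72 − 33)·13 = 253.5.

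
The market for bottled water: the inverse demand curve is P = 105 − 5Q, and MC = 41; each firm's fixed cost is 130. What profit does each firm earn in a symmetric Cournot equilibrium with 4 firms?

π_i = −97.232

Cournot with 4 identical firms: the symmetric best-response condition is 105 − 25q = 41. Each firm produces q = 2.56, total output Q = 10.24, price P = 53.8.
Each firm's profit = (53.8 − 41)·2.56 − 130 = −97.232.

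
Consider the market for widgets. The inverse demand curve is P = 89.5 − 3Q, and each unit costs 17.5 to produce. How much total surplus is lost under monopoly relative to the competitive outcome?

DWL = 216

Under competition P = MC = 17.5, so Q = (89.5 − 17.5)/3 = 24.
Monopoly sets MR = MC: 89.5 − 6Q = 17.5 ⇒ Q = 12, P = 89.5 − 3·12 = 53.5.
DWL is the triangle between Q = 12 and Q = 24: ½·(24 − 12)·(53.5 − 17.5) = 216.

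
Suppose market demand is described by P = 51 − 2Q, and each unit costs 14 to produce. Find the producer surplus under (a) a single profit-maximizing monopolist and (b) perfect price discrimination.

Monopoly sets MR = MC: 51 − 4Q = 14 ⇒ Q = 9.25, P = 51 − 2·9.25 = 32.5.
PS = (32.5 − 14)·9.25 = 171.125.
A perfectly discriminating monopolist sells every unit with P(Q) ≥ MC(Q), so output equals the competitive quantity Q = 18.5. Each buyer pays their reservation price, so CS = 0 and the firm captures all surplus.
PS = ½·(51 − 14)·18.5 = 342.25.

Monopoly: PS = 171.125; Perfect PD: PS = 342.25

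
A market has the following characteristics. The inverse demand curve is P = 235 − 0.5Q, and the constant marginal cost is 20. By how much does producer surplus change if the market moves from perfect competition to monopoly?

Under competition P = MC = 20, so Q = (235 − 20)/0.5 = 430.
PS = (20 − 20)·430 = 0.
The monopolist equates marginal revenue to marginal cost: 235 − Q = 20, so Q = 215. From demand, P = 127.5.
PS = (127.5 − 20)·215 = 23112.5.
Change in producer surplus: 23112.5 − 0 = 23112.5.

PS rises by 23112.5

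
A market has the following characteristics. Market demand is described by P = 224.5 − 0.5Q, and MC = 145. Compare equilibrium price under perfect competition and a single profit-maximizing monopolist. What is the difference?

Under competition P = MC = 145, so Q = (224.5 − 145)/0.5 = 159.
The monopolist equates marginal revenue to marginal cost: 224.5 − Q = 145, so Q = 79.5. From demand, P = 184.75.
Change in equilibrium price: 184.75 − 145 = 39.75.

Equilibrium price rises by 39.75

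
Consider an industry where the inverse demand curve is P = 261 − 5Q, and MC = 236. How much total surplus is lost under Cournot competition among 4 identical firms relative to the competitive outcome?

DWL = 2.5

Under competition P = MC = 236, so Q = (261 − 236)/5 = 5.
With 4 symmetric Cournot firms, each firm's FOC gives 261 − 25q = 236, so q = 1, Q = 4·1 = 4, and P = 241.
DWL is the triangle between Q = 4 and Q = 5: ½·(5 − 4)·(241 − 236) = 2.5.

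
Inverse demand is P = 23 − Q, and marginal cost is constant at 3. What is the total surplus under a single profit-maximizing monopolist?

A monopolist chooses Q where MR = MC. MR = 23 − 2Q; setting this equal to 3 gives Q = 10 and P = 13.
CS = ½·(23 − 13)·10 = 50; PS = (13 − 3)·10 = 100; TS = 150.

TS = 150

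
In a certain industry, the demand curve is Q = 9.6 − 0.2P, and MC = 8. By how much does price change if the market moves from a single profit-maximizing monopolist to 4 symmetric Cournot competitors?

Inverting demand: P = 48 − 5Q.
Monopoly sets MR = MC: 48 − 10Q = 8 ⇒ Q = 4, P = 48 − 5·4 = 28.
With 4 symmetric Cournot firms, each firm's FOC gives 48 − 25q = 8, so q = 1.6, Q = 4·1.6 = 6.4, and P = 16.
Change in price: 16 − 28 = −12.

Price falls by 12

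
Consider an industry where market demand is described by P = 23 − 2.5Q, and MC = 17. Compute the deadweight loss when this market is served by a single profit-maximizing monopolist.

DWL = 1.8

Under competition P = MC = 17, so Q = (23 − 17)/2.5 = 2.4.
The monopolist equates marginal revenue to marginal cost: 23 − 5Q = 17, so Q = 1.2. From demand, P = 20.
DWL is the triangle between Q = 1.2 and Q = 2.4: ½·(2.4 − 1.2)·(20 − 17) = 1.8.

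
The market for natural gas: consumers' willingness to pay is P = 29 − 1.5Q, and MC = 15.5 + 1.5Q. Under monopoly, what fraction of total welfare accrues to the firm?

PS/TS = 0.75

The monopolist equates marginal revenue to marginal cost: 29 − 3Q = 15.5 + 1.5Q, so Q = 3. From demand, P = 24.5.
CS = ½·(29 − 24.5)·3 = 6.75.
PS = P·Q − VC(Q) = 24.5·3 − (15.5·3 + ½·1.5·3²) = 20.25.
Share captured = PS/TS = 20.25/27 = 0.75.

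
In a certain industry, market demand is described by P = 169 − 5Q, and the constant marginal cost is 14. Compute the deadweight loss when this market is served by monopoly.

Perfect competition: P = MC = 14, so 169 − 5Q = 14 and Q = 31.
Monopoly sets MR = MC: 169 − 10Q = 14 ⇒ Q = 15.5, P = 169 − 5·15.5 = 91.5.
DWL is the triangle between Q = 15.5 and Q = 31: ½·(31 − 15.5)·(91.5 − 14) = 600.625.

DWL = 600.625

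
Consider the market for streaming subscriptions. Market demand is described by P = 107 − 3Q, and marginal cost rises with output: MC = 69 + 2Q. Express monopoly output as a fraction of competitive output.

Q_m/Q_c = 0.625

A monopolist chooses Q where MR = MC. MR = 107 − 6Q; setting this equal to 69 + 2Q gives Q = 4.75 and P = 92.75.
Competitive equilibrium sets price equal to marginal cost: 107 − 3Q = 69 + 2Q, so Q = 7.6 and P = 84.2.
Ratio Q_m/Q_c = 4.75/7.6 = 0.625.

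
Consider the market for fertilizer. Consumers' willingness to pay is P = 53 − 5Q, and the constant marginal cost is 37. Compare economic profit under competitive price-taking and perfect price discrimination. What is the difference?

π rises by 25.6

Competitive firms price at marginal cost: P = 37, giving Q = 3.2.
Profit = (37 − 37)·3.2 = 0.
A perfectly discriminating monopolist sells every unit with P(Q) ≥ MC(Q), so output equals the competitive quantity Q = 3.2. Each buyer pays their reservation price, so CS = 0 and the firm captures all surplus.
PS equals the full surplus area, 25.6. Profit = 25.6 = 25.6.
Change in economic profit: 25.6 − 0 = 25.6.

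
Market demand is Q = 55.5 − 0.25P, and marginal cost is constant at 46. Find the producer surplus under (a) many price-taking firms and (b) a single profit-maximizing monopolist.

Inverting demand: P = 222 − 4Q.
Perfect competition: P = MC = 46, so 222 − 4Q = 46 and Q = 44.
PS = (46 − 46)·44 = 0.
The monopolist equates marginal revenue to marginal cost: 222 − 8Q = 46, so Q = 22. From demand, P = 134.
PS = (134 − 46)·22 = 1936.

Competition: PS = 0; Monopoly: PS = 1936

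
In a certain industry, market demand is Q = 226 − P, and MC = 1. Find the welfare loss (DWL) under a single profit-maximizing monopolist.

Inverting demand: P = 226 − Q.
Competitive firms price at marginal cost: P = 1, giving Q = 225.
A monopolist chooses Q where MR = MC. MR = 226 − 2Q; setting this equal to 1 gives Q = 112.5 and P = 113.5.
DWL is the triangle between Q = 112.5 and Q = 225: ½·(225 − 112.5)·(113.5 − 1) = 6328.125.

DWL = 6328.125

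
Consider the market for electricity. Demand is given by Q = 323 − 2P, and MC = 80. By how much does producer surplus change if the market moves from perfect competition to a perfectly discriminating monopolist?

Inverting demand: P = 161.5 − 0.5Q.
Competitive firms price at marginal cost: P = 80, giving Q = 163.
PS = (80 − 80)·163 = 0.
Under first-degree price discrimination the firm charges each unit its demand price and produces up to where P = MC, i.e. Q = 163. Consumer surplus is zero; producer surplus equals total surplus.
PS = ½·(161.5 − 80)·163 = 6642.25.
Change in producer surplus: 6642.25 − 0 = 6642.25.

Producer surplus rises by 6642.25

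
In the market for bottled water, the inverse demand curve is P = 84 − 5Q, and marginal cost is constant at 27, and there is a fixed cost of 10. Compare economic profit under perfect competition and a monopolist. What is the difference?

π rises by 162.45

Perfect competition: P = MC = 27, so 84 − 5Q = 27 and Q = 11.4.
Profit = (27 − 27)·11.4 − 10 = −10.
The monopolist equates marginal revenue to marginal cost: 84 − 10Q = 27, so Q = 5.7. From demand, P = 55.5.
Profit = (55.5 − 27)·5.7 − 10 = 152.45.
Change in economic profit: 152.45 − −10 = 162.45.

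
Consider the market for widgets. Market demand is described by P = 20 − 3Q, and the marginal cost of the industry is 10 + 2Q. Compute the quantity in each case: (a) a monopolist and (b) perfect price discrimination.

The monopolist equates marginal revenue to marginal cost: 20 − 6Q = 10 + 2Q, so Q = 1.25. From demand, P = 16.25.
With perfect price discrimination, output is the efficient level Q = 2 (where demand meets MC), but every buyer pays their willingness to pay: CS = 0 and PS = total surplus.

Monopoly: Q = 1.25; Perfect PD: Q = 2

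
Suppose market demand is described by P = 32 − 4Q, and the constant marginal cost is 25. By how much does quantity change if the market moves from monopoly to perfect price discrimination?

A monopolist chooses Q where MR = MC. MR = 32 − 8Q; setting this equal to 25 gives Q = 0.875 and P = 28.5.
Under first-degree price discrimination the firm charges each unit its demand price and produces up to where P = MC, i.e. Q = 1.75. Consumer surplus is zero; producer surplus equals total surplus.
Change in quantity: 1.75 − 0.875 = 0.875.

Quantity rises by 0.875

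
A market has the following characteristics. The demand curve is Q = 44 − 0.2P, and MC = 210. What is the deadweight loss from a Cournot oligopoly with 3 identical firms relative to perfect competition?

DWL = 0.625

Inverting demand: P = 220 − 5Q.
Competitive firms price at marginal cost: P = 210, giving Q = 2.
In a 3-firm Cournot equilibrium, symmetry and the first-order condition give q = (220 − 210)/(20) = 0.5. So Q = 1.5 and P = 212.5.
DWL is the triangle between Q = 1.5 and Q = 2: ½·(2 − 1.5)·(212.5 − 210) = 0.625.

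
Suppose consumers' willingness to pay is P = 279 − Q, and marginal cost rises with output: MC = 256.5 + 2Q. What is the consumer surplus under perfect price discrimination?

CS = 0

A perfectly discriminating monopolist sells every unit with P(Q) ≥ MC(Q), so output equals the competitive quantity Q = 7.5. Each buyer pays their reservation price, so CS = 0 and the firm captures all surplus.
CS = 0.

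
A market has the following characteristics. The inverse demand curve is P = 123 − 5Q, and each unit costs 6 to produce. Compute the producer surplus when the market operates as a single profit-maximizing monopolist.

A monopolist chooses Q where MR = MC. MR = 123 − 10Q; setting this equal to 6 gives Q = 11.7 and P = 64.5.
PS = (64.5 − 6)·11.7 = 684.45.

PS = 684.45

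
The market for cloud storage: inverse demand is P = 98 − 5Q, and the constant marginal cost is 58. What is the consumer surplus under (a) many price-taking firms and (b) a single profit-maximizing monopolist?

Competition: CS = 160; Monopoly: CS = 40

Under competition P = MC = 58, so Q = (98 − 58)/5 = 8.
CS = ½·(98 − 58)·8 = 160.
A monopolist chooses Q where MR = MC. MR = 98 − 10Q; setting this equal to 58 gives Q = 4 and P = 78.
CS = ½·(98 − 78)·4 = 40.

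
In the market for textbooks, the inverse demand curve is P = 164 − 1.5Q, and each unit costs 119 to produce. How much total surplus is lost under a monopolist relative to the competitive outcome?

DWL = 168.75

Competitive firms price at marginal cost: P = 119, giving Q = 30.
Monopoly sets MR = MC: 164 − 3Q = 119 ⇒ Q = 15, P = 164 − 1.5·15 = 141.5.
DWL is the triangle between Q = 15 and Q = 30: ½·(30 − 15)·(141.5 − 119) = 168.75.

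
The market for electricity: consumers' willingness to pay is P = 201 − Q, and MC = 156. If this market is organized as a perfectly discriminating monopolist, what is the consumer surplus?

Under first-degree price discrimination the firm charges each unit its demand price and produces up to where P = MC, i.e. Q = 45. Consumer surplus is zero; producer surplus equals total surplus.
CS = 0.

CS = 0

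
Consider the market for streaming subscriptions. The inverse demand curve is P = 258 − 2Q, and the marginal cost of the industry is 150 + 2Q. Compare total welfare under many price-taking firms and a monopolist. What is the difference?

Total welfare falls by 162

Under competition P = MC: 258 − 2Q = 150 + 2Q ⇒ Q = 27, P = 204.
CS = ½·(258 − 204)·27 = 729; PS = (204·27 − 150·27 − ½·2·27²) = 729; TS = 1458.
A monopolist chooses Q where MR = MC. MR = 258 − 4Q; setting this equal to 150 + 2Q gives Q = 18 and P = 222.
CS = ½·(258 − 222)·18 = 324; PS = (222·18 − 150·18 − ½·2·18²) = 972; TS = 1296.
Change in total welfare: 1296 − 1458 = −162.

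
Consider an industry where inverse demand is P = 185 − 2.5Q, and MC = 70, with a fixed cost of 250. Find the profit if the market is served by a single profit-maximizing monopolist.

A monopolist chooses Q where MR = MC. MR = 185 − 5Q; setting this equal to 70 gives Q = 23 and P = 127.5.
Profit = (127.5 − 70)·23 − 250 = 1072.5.

Profit = 1072.5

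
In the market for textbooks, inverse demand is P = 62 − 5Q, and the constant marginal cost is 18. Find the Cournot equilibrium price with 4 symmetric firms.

P = 26.8

Cournot with 4 identical firms: the symmetric best-response condition is 62 − 25q = 18. Each firm produces q = 1.76, total output Q = 7.04, price P = 26.8.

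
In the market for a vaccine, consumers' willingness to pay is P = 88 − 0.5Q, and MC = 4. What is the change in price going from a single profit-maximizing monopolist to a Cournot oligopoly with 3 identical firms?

The monopolist equates marginal revenue to marginal cost: 88 − Q = 4, so Q = 84. From demand, P = 46.
In a 3-firm Cournot equilibrium, symmetry and the first-order condition give q = (88 − 4)/(2) = 42. So Q = 126 and P = 25.
Change in price: 25 − 46 = −21.

P falls by 21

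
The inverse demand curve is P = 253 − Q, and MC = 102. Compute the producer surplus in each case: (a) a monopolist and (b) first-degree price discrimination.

Monopoly sets MR = MC: 253 − 2Q = 102 ⇒ Q = 75.5, P = 253 − 75.5 = 177.5.
PS = (177.5 − 102)·75.5 = 5700.25.
A perfectly discriminating monopolist sells every unit with P(Q) ≥ MC(Q), so output equals the competitive quantity Q = 151. Each buyer pays their reservation price, so CS = 0 and the firm captures all surplus.
PS = ½·(253 − 102)·151 = 11400.5.

Monopoly: PS = 5700.25; Perfect PD: PS = 11400.5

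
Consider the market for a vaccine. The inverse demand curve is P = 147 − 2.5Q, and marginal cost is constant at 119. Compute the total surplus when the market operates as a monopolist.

TS = 117.6

Monopoly sets MR = MC: 147 − 5Q = 119 ⇒ Q = 5.6, P = 147 − 2.5·5.6 = 133.
CS = ½·(147 − 133)·5.6 = 39.2; PS = (133 − 119)·5.6 = 78.4; TS = 117.6.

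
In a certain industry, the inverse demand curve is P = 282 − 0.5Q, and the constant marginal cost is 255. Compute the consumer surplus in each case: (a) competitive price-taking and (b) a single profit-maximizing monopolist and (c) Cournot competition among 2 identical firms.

Perfect competition: P = MC = 255, so 282 − 0.5Q = 255 and Q = 54.
CS = ½·(282 − 255)·54 = 729.
The monopolist equates marginal revenue to marginal cost: 282 − Q = 255, so Q = 27. From demand, P = 268.5.
CS = ½·(282 − 268.5)·27 = 182.25.
In a 2-firm Cournot equilibrium, symmetry and the first-order condition give q = (282 − 255)/(1.5) = 18. So Q = 36 and P = 264.
CS = ½·(282 − 264)·36 = 324.

Competition: CS = 729; Monopoly: CS = 182.25; Cournot: CS = 324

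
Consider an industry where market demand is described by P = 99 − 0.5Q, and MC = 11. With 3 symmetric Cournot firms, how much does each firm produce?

q_i = 44

Cournot with 3 identical firms: the symmetric best-response condition is 99 − 2q = 11. Each firm produces q = 44, total output Q = 132, price P = 33.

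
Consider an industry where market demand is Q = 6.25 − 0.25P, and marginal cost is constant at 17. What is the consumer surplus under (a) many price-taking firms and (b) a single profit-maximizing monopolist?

Inverting demand: P = 25 − 4Q.
Competitive firms price at marginal cost: P = 17, giving Q = 2.
CS = ½·(25 − 17)·2 = 8.
Monopoly sets MR = MC: 25 − 8Q = 17 ⇒ Q = 1, P = 25 − 4·1 = 21.
CS = ½·(25 − 21)·1 = 2.

Competition: CS = 8; Monopoly: CS = 2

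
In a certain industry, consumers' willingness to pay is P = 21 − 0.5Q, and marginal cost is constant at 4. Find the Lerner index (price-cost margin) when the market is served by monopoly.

Lerner index = 0.68

The monopolist equates marginal revenue to marginal cost: 21 − Q = 4, so Q = 17. From demand, P = 12.5.
Lerner index = (P − MC)/P = (12.5 − 4)/12.5 = 0.68.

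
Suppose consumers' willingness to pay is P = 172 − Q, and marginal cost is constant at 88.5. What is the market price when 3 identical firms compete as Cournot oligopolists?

Cournot with 3 identical firms: the symmetric best-response condition is 172 − 4q = 88.5. Each firm produces q = 20.875, total output Q = 62.625, price P = 109.375.

P = 109.375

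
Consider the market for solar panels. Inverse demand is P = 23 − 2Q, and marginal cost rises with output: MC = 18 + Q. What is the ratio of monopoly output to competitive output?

Q_m/Q_c = 0.6

The monopolist equates marginal revenue to marginal cost: 23 − 4Q = 18 + Q, so Q = 1. From demand, P = 21.
Competitive equilibrium sets price equal to marginal cost: 23 − 2Q = 18 + Q, so Q = 5/3 and P = 59/3.
Ratio Q_m/Q_c = 1/(5/3) = 0.6.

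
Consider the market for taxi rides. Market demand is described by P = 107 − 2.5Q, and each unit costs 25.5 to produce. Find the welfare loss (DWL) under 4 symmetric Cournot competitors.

Perfect competition: P = MC = 25.5, so 107 − 2.5Q = 25.5 and Q = 32.6.
Cournot with 4 identical firms: the symmetric best-response condition is 107 − 12.5q = 25.5. Each firm produces q = 6.52, total output Q = 26.08, price P = 41.8.
DWL is the triangle between Q = 26.08 and Q = 32.6: ½·(32.6 − 26.08)·(41.8 − 25.5) = 53.138.

DWL = 53.138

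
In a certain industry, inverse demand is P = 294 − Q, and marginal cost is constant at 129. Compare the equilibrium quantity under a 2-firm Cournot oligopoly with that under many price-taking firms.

In a 2-firm Cournot equilibrium, symmetry and the first-order condition give q = (294 − 129)/(3) = 55. So Q = 110 and P = 184.
Under competition P = MC = 129, so Q = (294 − 129)/1 = 165.

Cournot: Q = 110; Competition: Q = 165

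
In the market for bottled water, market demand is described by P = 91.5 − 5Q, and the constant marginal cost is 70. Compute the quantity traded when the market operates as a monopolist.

Q = 2.15

Monopoly sets MR = MC: 91.5 − 10Q = 70 ⇒ Q = 2.15, P = 91.5 − 5·2.15 = 80.75.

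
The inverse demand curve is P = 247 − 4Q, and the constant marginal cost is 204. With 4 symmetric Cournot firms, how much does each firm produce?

q_i = 2.15

In a 4-firm Cournot equilibrium, symmetry and the first-order condition give q = (247 − 204)/(20) = 2.15. So Q = 8.6 and P = 212.6.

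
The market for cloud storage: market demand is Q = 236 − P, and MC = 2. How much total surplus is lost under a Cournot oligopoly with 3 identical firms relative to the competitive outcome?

Inverting demand: P = 236 − Q.
Perfect competition: P = MC = 2, so 236 − Q = 2 and Q = 234.
Cournot with 3 identical firms: the symmetric best-response condition is 236 − 4q = 2. Each firm produces q = 58.5, total output Q = 175.5, price P = 60.5.
DWL is the triangle between Q = 175.5 and Q = 234: ½·(234 − 175.5)·(60.5 − 2) = 1711.125.

DWL = 1711.125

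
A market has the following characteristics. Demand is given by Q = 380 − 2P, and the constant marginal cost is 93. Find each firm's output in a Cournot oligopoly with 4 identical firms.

Inverting demand: P = 190 − 0.5Q.
Cournot with 4 identical firms: the symmetric best-response condition is 190 − 2.5q = 93. Each firm produces q = 38.8, total output Q = 155.2, price P = 112.4.

q_i = 38.8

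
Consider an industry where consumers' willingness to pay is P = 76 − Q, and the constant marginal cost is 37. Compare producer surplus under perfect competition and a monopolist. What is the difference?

PS rises by 380.25

Competitive firms price at marginal cost: P = 37, giving Q = 39.
PS = (37 − 37)·39 = 0.
A monopolist chooses Q where MR = MC. MR = 76 − 2Q; setting this equal to 37 gives Q = 19.5 and P = 56.5.
PS = (56.5 − 37)·19.5 = 380.25.
Change in producer surplus: 380.25 − 0 = 380.25.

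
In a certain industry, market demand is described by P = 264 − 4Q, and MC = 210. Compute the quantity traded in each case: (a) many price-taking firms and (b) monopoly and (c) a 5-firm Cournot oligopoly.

Perfect competition: P = MC = 210, so 264 − 4Q = 210 and Q = 13.5.
The monopolist equates marginal revenue to marginal cost: 264 − 8Q = 210, so Q = 6.75. From demand, P = 237.
Cournot with 5 identical firms: the symmetric best-response condition is 264 − 24q = 210. Each firm produces q = 2.25, total output Q = 11.25, price P = 219.

Competition: Q = 13.5; Monopoly: Q = 6.75; Cournot: Q = 11.25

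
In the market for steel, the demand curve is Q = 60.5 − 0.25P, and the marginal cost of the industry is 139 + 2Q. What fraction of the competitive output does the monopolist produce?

Q_m/Q_c = 0.6

Inverting demand: P = 242 − 4Q.
Monopoly sets MR = MC: 242 − 8Q = 139 + 2Q ⇒ Q = 10.3, P = 242 − 4·10.3 = 200.8.
Competitive equilibrium sets price equal to marginal cost: 242 − 4Q = 139 + 2Q, so Q = 103/6 and P = 520/3.
Ratio Q_m/Q_c = 10.3/(103/6) = 0.6.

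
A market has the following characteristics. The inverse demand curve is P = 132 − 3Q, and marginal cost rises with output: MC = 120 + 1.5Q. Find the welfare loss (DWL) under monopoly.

Under competition P = MC: 132 − 3Q = 120 + 1.5Q ⇒ Q = 8/3, P = 124.
Monopoly sets MR = MC: 132 − 6Q = 120 + 1.5Q ⇒ Q = 1.6, P = 132 − 3·1.6 = 127.2.
CS = ½·(132 − 124)·8/3 = 32/3; PS = (124·8/3 − 120·8/3 − ½·1.5·(8/3)²) = 16/3; TS = 16.
CS = ½·(132 − 127.2)·1.6 = 3.84; PS = (127.2·1.6 − 120·1.6 − ½·1.5·1.6²) = 9.6; TS = 13.44.
DWL = 16 − 13.44 = 2.56.

DWL = 2.56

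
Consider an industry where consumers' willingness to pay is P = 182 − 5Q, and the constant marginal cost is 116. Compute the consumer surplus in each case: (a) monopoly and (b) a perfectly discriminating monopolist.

Monopoly: CS = 108.9; Perfect PD: CS = 0

Monopoly sets MR = MC: 182 − 10Q = 116 ⇒ Q = 6.6, P = 182 − 5·6.6 = 149.
CS = ½·(182 − 149)·6.6 = 108.9.
A perfectly discriminating monopolist sells every unit with P(Q) ≥ MC(Q), so output equals the competitive quantity Q = 13.2. Each buyer pays their reservation price, so CS = 0 and the firm captures all surplus.
CS = 0.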